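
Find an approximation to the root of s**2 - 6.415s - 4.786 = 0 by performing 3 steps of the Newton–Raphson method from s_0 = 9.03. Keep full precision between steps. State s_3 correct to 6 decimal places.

7.090052

f'(s) = 2s - 6.415
s_0 = 9.030000: f = 18.827450, f' = 11.645000 → s_1 = 9.030000 - (18.827450)/(11.645000) = 7.413216
s_1 = 7.413216: f = 2.613991, f' = 8.411432 → s_2 = 7.413216 - (2.613991)/(8.411432) = 7.102450
s_2 = 7.102450: f = 0.096576, f' = 7.789899 → s_3 = 7.102450 - (0.096576)/(7.789899) = 7.090052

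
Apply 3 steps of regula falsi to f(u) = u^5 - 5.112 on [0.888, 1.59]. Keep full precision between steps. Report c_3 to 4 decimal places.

1.3738

False-position update: c = (a·f(b) − b·f(a))/(f(b) − f(a)); replace the endpoint whose sign matches f(c).
f(0.888000) = -4.559840, f(1.590000) = 5.050150
step 1: c = 1.221092, f(c) = -2.397178 < 0 → new bracket [1.221092, 1.590000]
step 2: c = 1.339837, f(c) = -0.794219 < 0 → new bracket [1.339837, 1.590000]
step 3: c = 1.373833, f(c) = -0.217931 < 0 → new bracket [1.373833, 1.590000]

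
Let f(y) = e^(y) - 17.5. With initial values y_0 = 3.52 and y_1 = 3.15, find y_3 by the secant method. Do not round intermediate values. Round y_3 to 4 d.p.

f(y_0) = 16.284428, f(y_1) = 5.836065
y_2 = 3.150000 - (5.836065)·(3.150000 - 3.520000)/(5.836065 - (16.284428)) = 2.943332; f(y_2) = 1.478976
y_3 = 2.943332 - (1.478976)·(2.943332 - 3.150000)/(1.478976 - (5.836065)) = 2.873180; f(y_3) = 0.193195

2.8732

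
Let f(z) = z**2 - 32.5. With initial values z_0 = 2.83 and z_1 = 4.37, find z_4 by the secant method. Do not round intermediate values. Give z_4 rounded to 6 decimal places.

5.697898

f(z_0) = -24.491100, f(z_1) = -13.403100
z_2 = 4.370000 - (-13.403100)·(4.370000 - 2.830000)/(-13.403100 - (-24.491100)) = 6.231542; f(z_2) = 6.332112
z_3 = 6.231542 - (6.332112)·(6.231542 - 4.370000)/(6.332112 - (-13.403100)) = 5.634260; f(z_3) = -0.755120
z_4 = 5.634260 - (-0.755120)·(5.634260 - 6.231542)/(-0.755120 - (6.332112)) = 5.697898; f(z_4) = -0.033960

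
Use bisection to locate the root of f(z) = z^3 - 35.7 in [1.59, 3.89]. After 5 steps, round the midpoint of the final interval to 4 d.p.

3.2791

f(1.590000) = -31.680321, f(3.890000) = 23.163869 (opposite signs)
step 1: m = 2.740000, f(m) = -15.129176 < 0 → root in [2.740000, 3.890000]
step 2: m = 3.315000, f(m) = 0.729281 > 0 → root in [2.740000, 3.315000]
step 3: m = 3.027500, f(m) = -7.950673 < 0 → root in [3.027500, 3.315000]
step 4: m = 3.171250, f(m) = -3.807289 < 0 → root in [3.171250, 3.315000]
step 5: m = 3.243125, f(m) = -1.589266 < 0 → root in [3.243125, 3.315000]
Midpoint of [3.243125, 3.315000] = 3.279063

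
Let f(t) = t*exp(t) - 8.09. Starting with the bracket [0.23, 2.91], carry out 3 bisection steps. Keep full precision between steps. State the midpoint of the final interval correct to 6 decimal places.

1.737500

f(0.230000) = -7.800522, f(2.910000) = 45.328284 (opposite signs)
step 1: m = 1.570000, f(m) = -0.543562 < 0 → root in [1.570000, 2.910000]
step 2: m = 2.240000, f(m) = 12.951062 > 0 → root in [1.570000, 2.240000]
step 3: m = 1.905000, f(m) = 4.710472 > 0 → root in [1.570000, 1.905000]
Midpoint of [1.570000, 1.905000] = 1.737500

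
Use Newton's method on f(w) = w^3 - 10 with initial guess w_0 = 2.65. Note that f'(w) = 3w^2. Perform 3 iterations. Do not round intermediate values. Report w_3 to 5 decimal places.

w_0 = 2.650000: f = 8.609625, f' = 21.067500 → w_1 = 2.650000 - (8.609625)/(21.067500) = 2.241331
w_1 = 2.241331: f = 1.259478, f' = 15.070700 → w_2 = 2.241331 - (1.259478)/(15.070700) = 2.157760
w_2 = 2.157760: f = 0.046378, f' = 13.967787 → w_3 = 2.157760 - (0.046378)/(13.967787) = 2.154440

2.15444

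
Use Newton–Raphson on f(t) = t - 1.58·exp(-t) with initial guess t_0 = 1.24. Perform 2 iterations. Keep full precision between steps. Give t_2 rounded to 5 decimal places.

0.74747

Newton update: t ← t − f(t)/f'(t).
f'(t) = 1 + 1.58·exp(-t)
t_0 = 1.240000: f = 0.782773, f' = 1.457227 → t_1 = 1.240000 - (0.782773)/(1.457227) = 0.702834
t_1 = 0.702834: f = -0.079550, f' = 1.782384 → t_2 = 0.702834 - (-0.079550)/(1.782384) = 0.747465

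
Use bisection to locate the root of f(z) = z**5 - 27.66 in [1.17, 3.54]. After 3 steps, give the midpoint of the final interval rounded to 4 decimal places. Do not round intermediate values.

f(1.170000) = -25.467552, f(3.540000) = 528.265135 (opposite signs)
step 1: m = 2.355000, f(m) = 44.776016 > 0 → root in [1.170000, 2.355000]
step 2: m = 1.762500, f(m) = -10.652298 < 0 → root in [1.762500, 2.355000]
step 3: m = 2.058750, f(m) = 9.324356 > 0 → root in [1.762500, 2.058750]
Midpoint of [1.762500, 2.058750] = 1.910625

1.9106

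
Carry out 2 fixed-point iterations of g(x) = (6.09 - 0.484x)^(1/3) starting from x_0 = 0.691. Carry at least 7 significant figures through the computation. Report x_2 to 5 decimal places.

1.73499

x_1 = g(0.691000) = 1.792101
x_2 = g(1.792101) = 1.734987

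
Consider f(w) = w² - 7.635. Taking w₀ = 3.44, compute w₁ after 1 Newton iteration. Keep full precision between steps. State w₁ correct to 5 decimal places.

f'(w) = 2w
w_0 = 3.440000: f = 4.198600, f' = 6.880000 → w_1 = 3.440000 - (4.198600)/(6.880000) = 2.829738

2.82974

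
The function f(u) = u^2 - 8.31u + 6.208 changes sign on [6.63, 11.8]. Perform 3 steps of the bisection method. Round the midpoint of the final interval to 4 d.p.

7.5994

f(6.630000) = -4.930400, f(11.800000) = 47.390000 (opposite signs)
step 1: m = 9.215000, f(m) = 14.547575 > 0 → root in [6.630000, 9.215000]
step 2: m = 7.922500, f(m) = 3.138031 > 0 → root in [6.630000, 7.922500]
step 3: m = 7.276250, f(m) = -1.313823 < 0 → root in [7.276250, 7.922500]
Midpoint of [7.276250, 7.922500] = 7.599375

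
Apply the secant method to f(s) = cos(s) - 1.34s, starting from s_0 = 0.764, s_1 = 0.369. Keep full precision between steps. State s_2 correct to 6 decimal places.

Secant update: s_(k+1) = s_k − f(s_k)·(s_k − s_(k-1))/(f(s_k) − f(s_(k-1))).
f(s_0) = -0.301685, f(s_1) = 0.438228
s_2 = 0.369000 - (0.438228)·(0.369000 - 0.764000)/(0.438228 - (-0.301685)) = 0.602946; f(s_2) = 0.015720

0.602946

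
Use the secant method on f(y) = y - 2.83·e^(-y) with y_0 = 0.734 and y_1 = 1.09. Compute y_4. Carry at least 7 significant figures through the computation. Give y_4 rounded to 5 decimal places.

Secant update: y_(k+1) = y_k − f(y_k)·(y_k − y_(k-1))/(f(y_k) − f(y_(k-1))).
f(y_0) = -0.624358, f(y_1) = 0.138507
y_2 = 1.090000 - (0.138507)·(1.090000 - 0.734000)/(0.138507 - (-0.624358)) = 1.025364; f(y_2) = 0.010339
y_3 = 1.025364 - (0.010339)·(1.025364 - 1.090000)/(0.010339 - (0.138507)) = 1.020150; f(y_3) = -0.000181
y_4 = 1.020150 - (-0.000181)·(1.020150 - 1.025364)/(-0.000181 - (0.010339)) = 1.020240; f(y_4) = 0.000000

1.02024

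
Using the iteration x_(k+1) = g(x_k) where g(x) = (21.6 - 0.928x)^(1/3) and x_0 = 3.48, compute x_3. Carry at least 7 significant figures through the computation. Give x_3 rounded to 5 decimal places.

2.67388

x_1 = g(3.480000) = 2.638603
x_2 = g(2.638603) = 2.675469
x_3 = g(2.675469) = 2.673875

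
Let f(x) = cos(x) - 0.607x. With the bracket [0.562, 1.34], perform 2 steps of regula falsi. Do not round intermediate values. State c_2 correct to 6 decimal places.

0.951649

f(0.562000) = 0.505057, f(1.340000) = -0.584627
step 1: c = 0.922595, f(c) = 0.043739 > 0 → new bracket [0.922595, 1.340000]
step 2: c = 0.951649, f(c) = 0.002690 > 0 → new bracket [0.951649, 1.340000]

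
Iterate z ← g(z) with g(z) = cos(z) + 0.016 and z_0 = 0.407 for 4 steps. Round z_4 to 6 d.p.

z_1 = g(0.407000) = 0.934313
z_2 = g(0.934313) = 0.610371
z_3 = g(0.610371) = 0.835435
z_4 = g(0.835435) = 0.686855

0.686855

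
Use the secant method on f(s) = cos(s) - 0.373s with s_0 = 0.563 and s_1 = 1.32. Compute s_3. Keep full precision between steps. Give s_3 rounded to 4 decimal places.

1.1334

f(s_0) = 0.635659, f(s_1) = -0.244185
s_2 = 1.320000 - (-0.244185)·(1.320000 - 0.563000)/(-0.244185 - (0.635659)) = 1.109908; f(s_2) = 0.030748
s_3 = 1.109908 - (0.030748)·(1.109908 - 1.320000)/(0.030748 - (-0.244185)) = 1.133405; f(s_3) = 0.000818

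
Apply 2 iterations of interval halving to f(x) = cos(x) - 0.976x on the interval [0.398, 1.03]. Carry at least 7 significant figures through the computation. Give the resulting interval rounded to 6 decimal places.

[0.714000, 0.872000]

f(0.398000) = 0.533390, f(1.030000) = -0.490461 (opposite signs)
step 1: m = 0.714000, f(m) = 0.058884 > 0 → root in [0.714000, 1.030000]
step 2: m = 0.872000, f(m) = -0.207775 < 0 → root in [0.714000, 0.872000]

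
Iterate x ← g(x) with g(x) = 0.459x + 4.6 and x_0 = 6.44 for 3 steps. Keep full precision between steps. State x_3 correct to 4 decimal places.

8.3033

x_1 = g(6.440000) = 7.555960
x_2 = g(7.555960) = 8.068186
x_3 = g(8.068186) = 8.303297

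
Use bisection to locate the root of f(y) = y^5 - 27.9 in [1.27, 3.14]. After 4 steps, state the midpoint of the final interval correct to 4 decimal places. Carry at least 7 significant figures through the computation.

1.9128

f(1.270000) = -24.596163, f(3.140000) = 277.344776 (opposite signs)
step 1: m = 2.205000, f(m) = 24.224628 > 0 → root in [1.270000, 2.205000]
step 2: m = 1.737500, f(m) = -12.064781 < 0 → root in [1.737500, 2.205000]
step 3: m = 1.971250, f(m) = 1.865181 > 0 → root in [1.737500, 1.971250]
step 4: m = 1.854375, f(m) = -5.972566 < 0 → root in [1.854375, 1.971250]
Midpoint of [1.854375, 1.971250] = 1.912813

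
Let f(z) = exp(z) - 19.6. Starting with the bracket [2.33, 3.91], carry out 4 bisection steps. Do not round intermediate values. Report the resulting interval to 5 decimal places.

[2.92250, 3.02125]

f(2.330000) = -9.322058, f(3.910000) = 30.298952 (opposite signs)
step 1: m = 3.120000, f(m) = 3.046380 > 0 → root in [2.330000, 3.120000]
step 2: m = 2.725000, f(m) = -4.343586 < 0 → root in [2.725000, 3.120000]
step 3: m = 2.922500, f(m) = -1.012301 < 0 → root in [2.922500, 3.120000]
step 4: m = 3.021250, f(m) = 0.916922 > 0 → root in [2.922500, 3.021250]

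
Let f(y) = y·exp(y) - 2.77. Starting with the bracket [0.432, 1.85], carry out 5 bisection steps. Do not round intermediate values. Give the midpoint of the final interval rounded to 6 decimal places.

f(0.432000) = -2.104575, f(1.850000) = 8.995666 (opposite signs)
step 1: m = 1.141000, f(m) = 0.801212 > 0 → root in [0.432000, 1.141000]
step 2: m = 0.786500, f(m) = -1.043084 < 0 → root in [0.786500, 1.141000]
step 3: m = 0.963750, f(m) = -0.243521 < 0 → root in [0.963750, 1.141000]
step 4: m = 1.052375, f(m) = 0.244471 > 0 → root in [0.963750, 1.052375]
step 5: m = 1.008063, f(m) = -0.007620 < 0 → root in [1.008063, 1.052375]
Midpoint of [1.008063, 1.052375] = 1.030219

1.030219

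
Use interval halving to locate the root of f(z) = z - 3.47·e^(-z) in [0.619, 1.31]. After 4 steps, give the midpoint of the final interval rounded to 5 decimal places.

1.11566

f(0.619000) = -1.249535, f(1.310000) = 0.373724 (opposite signs)
step 1: m = 0.964500, f(m) = -0.358173 < 0 → root in [0.964500, 1.310000]
step 2: m = 1.137250, f(m) = 0.024422 > 0 → root in [0.964500, 1.137250]
step 3: m = 1.050875, f(m) = -0.162347 < 0 → root in [1.050875, 1.137250]
step 4: m = 1.094063, f(m) = -0.067879 < 0 → root in [1.094063, 1.137250]
Midpoint of [1.094063, 1.137250] = 1.115656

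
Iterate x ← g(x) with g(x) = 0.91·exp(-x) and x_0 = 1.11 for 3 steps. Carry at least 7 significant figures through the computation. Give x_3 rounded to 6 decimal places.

x_1 = g(1.110000) = 0.299899
x_2 = g(0.299899) = 0.674213
x_3 = g(0.674213) = 0.463697

0.463697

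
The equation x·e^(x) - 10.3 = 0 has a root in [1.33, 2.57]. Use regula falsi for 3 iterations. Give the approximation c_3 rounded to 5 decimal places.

False-position update: c = (a·f(b) − b·f(a))/(f(b) − f(a)); replace the endpoint whose sign matches f(c).
f(1.330000) = -5.271212, f(2.570000) = 23.279169
step 1: c = 1.558939, f(c) = -2.889152 < 0 → new bracket [1.558939, 2.570000]
step 2: c = 1.670567, f(c) = -1.420636 < 0 → new bracket [1.670567, 2.570000]
step 3: c = 1.722299, f(c) = -0.659638 < 0 → new bracket [1.722299, 2.570000]

1.72230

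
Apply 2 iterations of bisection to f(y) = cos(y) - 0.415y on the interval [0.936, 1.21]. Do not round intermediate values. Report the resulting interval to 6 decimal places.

f(0.936000) = 0.204574, f(1.210000) = -0.149131 (opposite signs)
step 1: m = 1.073000, f(m) = 0.032195 > 0 → root in [1.073000, 1.210000]
step 2: m = 1.141500, f(m) = -0.057491 < 0 → root in [1.073000, 1.141500]

[1.073000, 1.141500]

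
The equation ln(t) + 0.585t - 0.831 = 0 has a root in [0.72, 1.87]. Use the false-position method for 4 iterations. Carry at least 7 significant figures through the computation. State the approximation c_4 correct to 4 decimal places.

f(0.720000) = -0.738304, f(1.870000) = 0.888888
step 1: c = 1.241788, f(c) = 0.111998 > 0 → new bracket [0.720000, 1.241788]
step 2: c = 1.173060, f(c) = 0.014856 > 0 → new bracket [0.720000, 1.173060]
step 3: c = 1.164124, f(c) = 0.001981 > 0 → new bracket [0.720000, 1.164124]
step 4: c = 1.162935, f(c) = 0.000264 > 0 → new bracket [0.720000, 1.162935]

1.1629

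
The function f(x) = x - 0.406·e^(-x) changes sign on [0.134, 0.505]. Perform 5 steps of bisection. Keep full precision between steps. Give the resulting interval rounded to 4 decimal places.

f(0.134000) = -0.221084, f(0.505000) = 0.259977 (opposite signs)
step 1: m = 0.319500, f(m) = 0.024536 > 0 → root in [0.134000, 0.319500]
step 2: m = 0.226750, f(m) = -0.096881 < 0 → root in [0.226750, 0.319500]
step 3: m = 0.273125, f(m) = -0.035840 < 0 → root in [0.273125, 0.319500]
step 4: m = 0.296312, f(m) = -0.005571 < 0 → root in [0.296312, 0.319500]
step 5: m = 0.307906, f(m) = 0.009503 > 0 → root in [0.296312, 0.307906]

[0.2963, 0.3079]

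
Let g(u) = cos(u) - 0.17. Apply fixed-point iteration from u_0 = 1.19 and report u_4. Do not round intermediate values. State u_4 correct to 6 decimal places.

0.697973

u_1 = g(1.190000) = 0.201660
u_2 = g(0.201660) = 0.809735
u_3 = g(0.809735) = 0.519690
u_4 = g(0.519690) = 0.697973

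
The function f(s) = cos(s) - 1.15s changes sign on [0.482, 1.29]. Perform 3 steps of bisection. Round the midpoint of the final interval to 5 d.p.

0.63350

f(0.482000) = 0.331770, f(1.290000) = -1.206379 (opposite signs)
step 1: m = 0.886000, f(m) = -0.386385 < 0 → root in [0.482000, 0.886000]
step 2: m = 0.684000, f(m) = -0.011549 < 0 → root in [0.482000, 0.684000]
step 3: m = 0.583000, f(m) = 0.164365 > 0 → root in [0.583000, 0.684000]
Midpoint of [0.583000, 0.684000] = 0.633500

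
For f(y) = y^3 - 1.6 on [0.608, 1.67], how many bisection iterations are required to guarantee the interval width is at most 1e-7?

Initial width b − a = 1.67 − 0.608 = 1.062000.
After n steps the width is (b−a)/2^n; need (b−a)/2^n ≤ 1e-7.
So n ≥ log₂(1.062000/1e-7) = log₂(10620000.0000) ≈ 23.3403.
Hence n = 24.

24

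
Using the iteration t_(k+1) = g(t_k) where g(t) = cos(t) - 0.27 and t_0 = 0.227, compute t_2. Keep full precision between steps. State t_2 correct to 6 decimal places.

0.492035

t_1 = g(0.227000) = 0.704346
t_2 = g(0.704346) = 0.492035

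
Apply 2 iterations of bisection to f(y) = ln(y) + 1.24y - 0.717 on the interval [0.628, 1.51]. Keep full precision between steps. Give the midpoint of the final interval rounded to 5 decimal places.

0.73825

f(0.628000) = -0.403495, f(1.510000) = 1.567510 (opposite signs)
step 1: m = 1.069000, f(m) = 0.675284 > 0 → root in [0.628000, 1.069000]
step 2: m = 0.848500, f(m) = 0.170855 > 0 → root in [0.628000, 0.848500]
Midpoint of [0.628000, 0.848500] = 0.738250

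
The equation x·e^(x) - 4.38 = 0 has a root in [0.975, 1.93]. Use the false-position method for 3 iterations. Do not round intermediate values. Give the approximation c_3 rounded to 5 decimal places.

f(0.975000) = -1.795112, f(1.930000) = 8.916755
step 1: c = 1.135040, f(c) = -0.848549 < 0 → new bracket [1.135040, 1.930000]
step 2: c = 1.204118, f(c) = -0.365691 < 0 → new bracket [1.204118, 1.930000]
step 3: c = 1.232715, f(c) = -0.151135 < 0 → new bracket [1.232715, 1.930000]

1.23271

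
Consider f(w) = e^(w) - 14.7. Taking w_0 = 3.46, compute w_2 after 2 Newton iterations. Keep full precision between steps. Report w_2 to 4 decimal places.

f'(w) = e^(w)
w_0 = 3.460000: f = 17.116977, f' = 31.816977 → w_1 = 3.460000 - (17.116977)/(31.816977) = 2.922018
w_1 = 2.922018: f = 3.878732, f' = 18.578732 → w_2 = 2.922018 - (3.878732)/(18.578732) = 2.713245

2.7132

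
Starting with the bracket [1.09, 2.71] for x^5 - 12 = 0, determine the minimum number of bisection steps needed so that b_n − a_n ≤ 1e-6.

21

Initial width b − a = 2.71 − 1.09 = 1.620000.
After n steps the width is (b−a)/2^n; need (b−a)/2^n ≤ 1e-6.
So n ≥ log₂(1.620000/1e-6) = log₂(1620000.0000) ≈ 20.6276.
Hence n = 21.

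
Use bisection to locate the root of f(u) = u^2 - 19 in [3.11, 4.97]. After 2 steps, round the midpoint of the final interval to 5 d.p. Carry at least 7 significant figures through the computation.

4.27250

f(3.110000) = -9.327900, f(4.970000) = 5.700900 (opposite signs)
step 1: m = 4.040000, f(m) = -2.678400 < 0 → root in [4.040000, 4.970000]
step 2: m = 4.505000, f(m) = 1.295025 > 0 → root in [4.040000, 4.505000]
Midpoint of [4.040000, 4.505000] = 4.272500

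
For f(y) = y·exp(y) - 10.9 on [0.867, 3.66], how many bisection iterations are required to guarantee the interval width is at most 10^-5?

Initial width b − a = 3.66 − 0.867 = 2.793000.
After n steps the width is (b−a)/2^n; need (b−a)/2^n ≤ 10^-5.
So n ≥ log₂(2.793000/10^-5) = log₂(279300.0000) ≈ 18.0915.
Hence n = 19.

19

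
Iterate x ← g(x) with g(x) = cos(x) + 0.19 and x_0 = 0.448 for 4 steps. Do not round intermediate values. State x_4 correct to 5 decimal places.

0.74263

x_1 = g(0.448000) = 1.091315
x_2 = g(1.091315) = 0.651319
x_3 = g(0.651319) = 0.985285
x_4 = g(0.985285) = 0.742626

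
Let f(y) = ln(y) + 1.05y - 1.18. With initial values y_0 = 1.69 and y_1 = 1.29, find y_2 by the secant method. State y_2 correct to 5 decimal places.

f(y_0) = 1.119229, f(y_1) = 0.429142
y_2 = 1.290000 - (0.429142)·(1.290000 - 1.690000)/(0.429142 - (1.119229)) = 1.041253; f(y_2) = -0.046260

1.04125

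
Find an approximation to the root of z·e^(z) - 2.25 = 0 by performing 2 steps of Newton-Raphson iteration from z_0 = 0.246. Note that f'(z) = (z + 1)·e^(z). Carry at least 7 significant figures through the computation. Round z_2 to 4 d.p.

Newton update: z ← z − f(z)/f'(z).
z_0 = 0.246000: f = -1.935391, f' = 1.593509 → z_1 = 0.246000 - (-1.935391)/(1.593509) = 1.460547
z_1 = 1.460547: f = 4.042493, f' = 10.600806 → z_2 = 1.460547 - (4.042493)/(10.600806) = 1.079208

1.0792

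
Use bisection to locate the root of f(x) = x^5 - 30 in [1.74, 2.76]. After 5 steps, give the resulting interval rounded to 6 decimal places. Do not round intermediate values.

[1.963125, 1.995000]

f(1.740000) = -14.050531, f(2.760000) = 130.156810 (opposite signs)
step 1: m = 2.250000, f(m) = 27.665039 > 0 → root in [1.740000, 2.250000]
step 2: m = 1.995000, f(m) = 1.601995 > 0 → root in [1.740000, 1.995000]
step 3: m = 1.867500, f(m) = -7.285507 < 0 → root in [1.867500, 1.995000]
step 4: m = 1.931250, f(m) = -3.134651 < 0 → root in [1.931250, 1.995000]
step 5: m = 1.963125, f(m) = -0.843206 < 0 → root in [1.963125, 1.995000]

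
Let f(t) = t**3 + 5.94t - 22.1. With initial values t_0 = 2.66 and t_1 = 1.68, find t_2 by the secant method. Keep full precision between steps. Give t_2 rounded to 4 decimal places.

Secant update: t_(k+1) = t_k − f(t_k)·(t_k − t_(k-1))/(f(t_k) − f(t_(k-1))).
f(t_0) = 12.521496, f(t_1) = -7.379168
t_2 = 1.680000 - (-7.379168)·(1.680000 - 2.660000)/(-7.379168 - (12.521496)) = 2.043384; f(t_2) = -1.430315

2.0434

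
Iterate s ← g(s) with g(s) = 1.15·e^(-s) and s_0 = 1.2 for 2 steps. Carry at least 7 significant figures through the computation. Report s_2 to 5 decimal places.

s_1 = g(1.200000) = 0.346373
s_2 = g(0.346373) = 0.813336

0.81334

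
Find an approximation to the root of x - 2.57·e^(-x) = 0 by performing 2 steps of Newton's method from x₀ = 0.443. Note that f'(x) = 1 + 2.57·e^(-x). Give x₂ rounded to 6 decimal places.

0.970798

x_0 = 0.443000: f = -1.207216, f' = 2.650216 → x_1 = 0.443000 - (-1.207216)/(2.650216) = 0.898516
x_1 = 0.898516: f = -0.147920, f' = 2.046436 → x_2 = 0.898516 - (-0.147920)/(2.046436) = 0.970798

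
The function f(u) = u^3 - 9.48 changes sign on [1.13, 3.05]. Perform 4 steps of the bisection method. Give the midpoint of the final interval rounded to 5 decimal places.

f(1.130000) = -8.037103, f(3.050000) = 18.892625 (opposite signs)
step 1: m = 2.090000, f(m) = -0.350671 < 0 → root in [2.090000, 3.050000]
step 2: m = 2.570000, f(m) = 7.494593 > 0 → root in [2.090000, 2.570000]
step 3: m = 2.330000, f(m) = 3.169337 > 0 → root in [2.090000, 2.330000]
step 4: m = 2.210000, f(m) = 1.313861 > 0 → root in [2.090000, 2.210000]
Midpoint of [2.090000, 2.210000] = 2.150000

2.15000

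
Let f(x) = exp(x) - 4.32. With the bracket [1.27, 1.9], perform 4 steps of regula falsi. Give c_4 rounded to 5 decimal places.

1.46292

False-position update: c = (a·f(b) − b·f(a))/(f(b) − f(a)); replace the endpoint whose sign matches f(c).
f(1.270000) = -0.759147, f(1.900000) = 2.365894
step 1: c = 1.423042, f(c) = -0.170275 < 0 → new bracket [1.423042, 1.900000]
step 2: c = 1.455064, f(c) = -0.035241 < 0 → new bracket [1.455064, 1.900000]
step 3: c = 1.461595, f(c) = -0.007169 < 0 → new bracket [1.461595, 1.900000]
step 4: c = 1.462919, f(c) = -0.001453 < 0 → new bracket [1.462919, 1.900000]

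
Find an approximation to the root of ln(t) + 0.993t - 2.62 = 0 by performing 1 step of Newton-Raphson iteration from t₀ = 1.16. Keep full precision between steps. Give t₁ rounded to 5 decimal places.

f'(t) = 1/t + 0.993
t_0 = 1.160000: f = -1.319700, f' = 1.855069 → t_1 = 1.160000 - (-1.319700)/(1.855069) = 1.871402

1.87140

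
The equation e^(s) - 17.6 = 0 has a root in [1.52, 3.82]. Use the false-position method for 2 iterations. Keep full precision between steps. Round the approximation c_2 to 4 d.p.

2.6028

False-position update: c = (a·f(b) − b·f(a))/(f(b) − f(a)); replace the endpoint whose sign matches f(c).
f(1.520000) = -13.027775, f(3.820000) = 28.004208
step 1: c = 2.250257, f(c) = -8.109828 < 0 → new bracket [2.250257, 3.820000]
step 2: c = 2.602761, f(c) = -4.099039 < 0 → new bracket [2.602761, 3.820000]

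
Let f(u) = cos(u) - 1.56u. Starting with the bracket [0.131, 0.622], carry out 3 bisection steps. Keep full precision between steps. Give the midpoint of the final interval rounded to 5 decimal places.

f(0.131000) = 0.787072, f(0.622000) = -0.157605 (opposite signs)
step 1: m = 0.376500, f(m) = 0.342617 > 0 → root in [0.376500, 0.622000]
step 2: m = 0.499250, f(m) = 0.099112 > 0 → root in [0.499250, 0.622000]
step 3: m = 0.560625, f(m) = -0.027652 < 0 → root in [0.499250, 0.560625]
Midpoint of [0.499250, 0.560625] = 0.529937

0.52994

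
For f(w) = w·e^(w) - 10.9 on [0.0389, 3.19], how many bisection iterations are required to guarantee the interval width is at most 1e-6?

Initial width b − a = 3.19 − 0.0389 = 3.151100.
After n steps the width is (b−a)/2^n; need (b−a)/2^n ≤ 1e-6.
So n ≥ log₂(3.151100/1e-6) = log₂(3151100.0000) ≈ 21.5874.
Hence n = 22.

22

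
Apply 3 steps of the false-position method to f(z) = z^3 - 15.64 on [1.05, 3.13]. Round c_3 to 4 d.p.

2.4786

f(1.050000) = -14.482375, f(3.130000) = 15.024297
step 1: c = 2.070899, f(c) = -6.758692 < 0 → new bracket [2.070899, 3.130000]
step 2: c = 2.399511, f(c) = -1.824456 < 0 → new bracket [2.399511, 3.130000]
step 3: c = 2.478611, f(c) = -0.412620 < 0 → new bracket [2.478611, 3.130000]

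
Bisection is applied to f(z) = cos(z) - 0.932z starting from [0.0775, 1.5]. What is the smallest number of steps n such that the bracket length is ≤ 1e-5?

Initial width b − a = 1.5 − 0.0775 = 1.422500.
After n steps the width is (b−a)/2^n; need (b−a)/2^n ≤ 1e-5.
So n ≥ log₂(1.422500/1e-5) = log₂(142250.0000) ≈ 17.1181.
Hence n = 18.

18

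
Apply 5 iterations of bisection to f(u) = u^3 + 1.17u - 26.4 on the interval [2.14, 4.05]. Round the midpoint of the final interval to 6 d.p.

f(2.140000) = -14.095856, f(4.050000) = 44.768625 (opposite signs)
step 1: m = 3.095000, f(m) = 6.868232 > 0 → root in [2.140000, 3.095000]
step 2: m = 2.617500, f(m) = -5.404231 < 0 → root in [2.617500, 3.095000]
step 3: m = 2.856250, f(m) = 0.243569 > 0 → root in [2.617500, 2.856250]
step 4: m = 2.736875, f(m) = -2.697336 < 0 → root in [2.736875, 2.856250]
step 5: m = 2.796562, f(m) = -1.256773 < 0 → root in [2.796562, 2.856250]
Midpoint of [2.796562, 2.856250] = 2.826406

2.826406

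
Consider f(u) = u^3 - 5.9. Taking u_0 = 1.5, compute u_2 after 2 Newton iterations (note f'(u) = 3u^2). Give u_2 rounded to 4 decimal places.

1.8093

u_0 = 1.500000: f = -2.525000, f' = 6.750000 → u_1 = 1.500000 - (-2.525000)/(6.750000) = 1.874074
u_1 = 1.874074: f = 0.682036, f' = 10.536461 → u_2 = 1.874074 - (0.682036)/(10.536461) = 1.809343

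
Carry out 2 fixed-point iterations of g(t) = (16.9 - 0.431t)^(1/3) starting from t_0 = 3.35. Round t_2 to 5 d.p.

t_1 = g(3.350000) = 2.490962
t_2 = g(2.490962) = 2.510695

2.51070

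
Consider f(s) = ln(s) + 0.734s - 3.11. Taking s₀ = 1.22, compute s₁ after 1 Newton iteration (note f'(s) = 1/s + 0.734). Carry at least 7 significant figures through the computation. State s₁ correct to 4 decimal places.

2.5174

s_0 = 1.220000: f = -2.015669, f' = 1.553672 → s_1 = 1.220000 - (-2.015669)/(1.553672) = 2.517358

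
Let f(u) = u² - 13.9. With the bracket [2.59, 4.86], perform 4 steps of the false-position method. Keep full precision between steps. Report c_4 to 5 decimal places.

3.72787

f(2.590000) = -7.191900, f(4.860000) = 9.719600
step 1: c = 3.555356, f(c) = -1.259446 < 0 → new bracket [3.555356, 4.860000]
step 2: c = 3.705016, f(c) = -0.172855 < 0 → new bracket [3.705016, 4.860000]
step 3: c = 3.725198, f(c) = -0.022902 < 0 → new bracket [3.725198, 4.860000]
step 4: c = 3.727865, f(c) = -0.003020 < 0 → new bracket [3.727865, 4.860000]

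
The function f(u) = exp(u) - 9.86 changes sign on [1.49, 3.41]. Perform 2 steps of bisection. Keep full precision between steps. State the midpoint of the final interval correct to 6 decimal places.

f(1.490000) = -5.422904, f(3.410000) = 20.405244 (opposite signs)
step 1: m = 2.450000, f(m) = 1.728347 > 0 → root in [1.490000, 2.450000]
step 2: m = 1.970000, f(m) = -2.689324 < 0 → root in [1.970000, 2.450000]
Midpoint of [1.970000, 2.450000] = 2.210000

2.210000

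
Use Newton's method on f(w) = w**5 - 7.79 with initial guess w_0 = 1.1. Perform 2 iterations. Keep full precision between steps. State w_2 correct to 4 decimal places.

1.6644

Newton update: w ← w − f(w)/f'(w).
f'(w) = 5w**4
w_0 = 1.100000: f = -6.179490, f' = 7.320500 → w_1 = 1.100000 - (-6.179490)/(7.320500) = 1.944135
w_1 = 1.944135: f = 19.983592, f' = 71.429177 → w_2 = 1.944135 - (19.983592)/(71.429177) = 1.664367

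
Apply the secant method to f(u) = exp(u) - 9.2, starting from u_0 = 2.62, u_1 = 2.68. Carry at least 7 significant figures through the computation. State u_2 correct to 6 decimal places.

2.299594

Secant update: u_(k+1) = u_k − f(u_k)·(u_k − u_(k-1))/(f(u_k) − f(u_(k-1))).
f(u_0) = 4.535724, f(u_1) = 5.385093
u_2 = 2.680000 - (5.385093)·(2.680000 - 2.620000)/(5.385093 - (4.535724)) = 2.299594; f(u_2) = 0.770131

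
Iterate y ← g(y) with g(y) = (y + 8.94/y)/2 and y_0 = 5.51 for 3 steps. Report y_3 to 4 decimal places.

2.9903

y_1 = g(5.510000) = 3.566252
y_2 = g(3.566252) = 3.036543
y_3 = g(3.036543) = 2.990340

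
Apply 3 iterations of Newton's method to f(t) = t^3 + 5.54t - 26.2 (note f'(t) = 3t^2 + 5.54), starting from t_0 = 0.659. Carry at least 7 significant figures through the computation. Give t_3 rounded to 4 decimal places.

2.4209

t_0 = 0.659000: f = -22.262949, f' = 6.842843 → t_1 = 0.659000 - (-22.262949)/(6.842843) = 3.912465
t_1 = 3.912465: f = 55.364644, f' = 51.462142 → t_2 = 3.912465 - (55.364644)/(51.462142) = 2.836632
t_2 = 2.836632: f = 12.339857, f' = 29.679449 → t_3 = 2.836632 - (12.339857)/(29.679449) = 2.420861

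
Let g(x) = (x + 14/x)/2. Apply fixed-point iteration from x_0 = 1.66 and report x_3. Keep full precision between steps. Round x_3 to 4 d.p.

3.7453

x_1 = g(1.660000) = 5.046867
x_2 = g(5.046867) = 3.910433
x_3 = g(3.910433) = 3.745300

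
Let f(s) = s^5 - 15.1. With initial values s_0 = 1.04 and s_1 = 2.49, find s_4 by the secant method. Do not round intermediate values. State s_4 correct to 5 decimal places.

2.00790

f(s_0) = -13.883347, f(s_1) = 80.618688
s_2 = 2.490000 - (80.618688)·(2.490000 - 1.040000)/(80.618688 - (-13.883347)) = 1.253020; f(s_2) = -12.011194
s_3 = 1.253020 - (-12.011194)·(1.253020 - 2.490000)/(-12.011194 - (80.618688)) = 1.413418; f(s_3) = -9.459042
s_4 = 1.413418 - (-9.459042)·(1.413418 - 1.253020)/(-9.459042 - (-12.011194)) = 2.007899; f(s_4) = 17.536950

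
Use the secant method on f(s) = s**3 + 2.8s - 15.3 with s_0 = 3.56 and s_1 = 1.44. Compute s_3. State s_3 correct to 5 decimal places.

Secant update: s_(k+1) = s_k − f(s_k)·(s_k − s_(k-1))/(f(s_k) − f(s_(k-1))).
f(s_0) = 39.786016, f(s_1) = -8.282016
s_2 = 1.440000 - (-8.282016)·(1.440000 - 3.560000)/(-8.282016 - (39.786016)) = 1.805271; f(s_2) = -4.361853
s_3 = 1.805271 - (-4.361853)·(1.805271 - 1.440000)/(-4.361853 - (-8.282016)) = 2.211698; f(s_3) = 1.711518

2.21170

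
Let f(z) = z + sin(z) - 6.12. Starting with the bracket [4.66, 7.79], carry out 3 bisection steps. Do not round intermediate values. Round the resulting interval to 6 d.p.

f(4.660000) = -2.458628, f(7.790000) = 2.667954 (opposite signs)
step 1: m = 6.225000, f(m) = 0.046848 > 0 → root in [4.660000, 6.225000]
step 2: m = 5.442500, f(m) = -1.422600 < 0 → root in [5.442500, 6.225000]
step 3: m = 5.833750, f(m) = -0.720707 < 0 → root in [5.833750, 6.225000]

[5.833750, 6.225000]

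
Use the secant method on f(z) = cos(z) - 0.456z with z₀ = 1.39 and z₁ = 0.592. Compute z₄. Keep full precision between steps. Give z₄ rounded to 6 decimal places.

Secant update: z_(k+1) = z_k − f(z_k)·(z_k − z_(k-1))/(f(z_k) − f(z_(k-1))).
f(z_0) = -0.454027, f(z_1) = 0.559874
z_2 = 0.592000 - (0.559874)·(0.592000 - 1.390000)/(0.559874 - (-0.454027)) = 1.032654; f(z_2) = 0.041652
z_3 = 1.032654 - (0.041652)·(1.032654 - 0.592000)/(0.041652 - (0.559874)) = 1.068071; f(z_3) = -0.005225
z_4 = 1.068071 - (-0.005225)·(1.068071 - 1.032654)/(-0.005225 - (0.041652)) = 1.064123; f(z_4) = 0.000031

1.064123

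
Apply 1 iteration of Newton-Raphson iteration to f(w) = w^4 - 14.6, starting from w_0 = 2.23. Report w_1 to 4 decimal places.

2.0016

Newton update: w ← w − f(w)/f'(w).
f'(w) = 4w^3
w_0 = 2.230000: f = 10.129734, f' = 44.358268 → w_1 = 2.230000 - (10.129734)/(44.358268) = 2.001638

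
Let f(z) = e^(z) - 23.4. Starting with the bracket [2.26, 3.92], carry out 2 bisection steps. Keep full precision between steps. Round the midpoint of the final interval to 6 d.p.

f(2.260000) = -13.816911, f(3.920000) = 27.000445 (opposite signs)
step 1: m = 3.090000, f(m) = -1.422922 < 0 → root in [3.090000, 3.920000]
step 2: m = 3.505000, f(m) = 9.881444 > 0 → root in [3.090000, 3.505000]
Midpoint of [3.090000, 3.505000] = 3.297500

3.297500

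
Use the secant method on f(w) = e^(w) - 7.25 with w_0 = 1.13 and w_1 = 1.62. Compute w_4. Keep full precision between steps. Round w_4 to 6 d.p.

f(w_0) = -4.154343, f(w_1) = -2.196910
w_2 = 1.620000 - (-2.196910)·(1.620000 - 1.130000)/(-2.196910 - (-4.154343)) = 2.169947; f(w_2) = 1.507824
w_3 = 2.169947 - (1.507824)·(2.169947 - 1.620000)/(1.507824 - (-2.196910)) = 1.946119; f(w_3) = -0.248536
w_4 = 1.946119 - (-0.248536)·(1.946119 - 2.169947)/(-0.248536 - (1.507824)) = 1.977792; f(w_4) = -0.023229

1.977792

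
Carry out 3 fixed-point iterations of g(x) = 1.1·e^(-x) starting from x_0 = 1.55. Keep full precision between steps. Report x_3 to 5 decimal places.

x_1 = g(1.550000) = 0.233473
x_2 = g(0.233473) = 0.870957
x_3 = g(0.870957) = 0.460406

0.46041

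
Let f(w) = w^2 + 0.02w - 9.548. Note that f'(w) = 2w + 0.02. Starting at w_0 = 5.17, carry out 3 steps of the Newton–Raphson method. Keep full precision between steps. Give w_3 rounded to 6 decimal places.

Newton update: w ← w − f(w)/f'(w).
w_0 = 5.170000: f = 17.284300, f' = 10.360000 → w_1 = 5.170000 - (17.284300)/(10.360000) = 3.501631
w_1 = 3.501631: f = 2.783454, f' = 7.023263 → w_2 = 3.501631 - (2.783454)/(7.023263) = 3.105312
w_2 = 3.105312: f = 0.157069, f' = 6.230624 → w_3 = 3.105312 - (0.157069)/(6.230624) = 3.080103

3.080103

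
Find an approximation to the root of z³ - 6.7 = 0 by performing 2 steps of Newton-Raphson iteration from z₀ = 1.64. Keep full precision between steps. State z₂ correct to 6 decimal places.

1.885969

f'(z) = 3z²
z_0 = 1.640000: f = -2.289056, f' = 8.068800 → z_1 = 1.640000 - (-2.289056)/(8.068800) = 1.923692
z_1 = 1.923692: f = 0.418800, f' = 11.101776 → z_2 = 1.923692 - (0.418800)/(11.101776) = 1.885969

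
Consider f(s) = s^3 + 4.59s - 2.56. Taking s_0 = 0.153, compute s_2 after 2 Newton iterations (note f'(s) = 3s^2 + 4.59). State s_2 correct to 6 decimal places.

0.526206

s_0 = 0.153000: f = -1.854148, f' = 4.660227 → s_1 = 0.153000 - (-1.854148)/(4.660227) = 0.550867
s_1 = 0.550867: f = 0.135640, f' = 5.500362 → s_2 = 0.550867 - (0.135640)/(5.500362) = 0.526206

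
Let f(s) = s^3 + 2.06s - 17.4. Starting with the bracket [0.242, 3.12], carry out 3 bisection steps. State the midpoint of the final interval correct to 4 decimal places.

2.2206

f(0.242000) = -16.887308, f(3.120000) = 19.398528 (opposite signs)
step 1: m = 1.681000, f(m) = -9.187036 < 0 → root in [1.681000, 3.120000]
step 2: m = 2.400500, f(m) = 1.377672 > 0 → root in [1.681000, 2.400500]
step 3: m = 2.040750, f(m) = -4.697024 < 0 → root in [2.040750, 2.400500]
Midpoint of [2.040750, 2.400500] = 2.220625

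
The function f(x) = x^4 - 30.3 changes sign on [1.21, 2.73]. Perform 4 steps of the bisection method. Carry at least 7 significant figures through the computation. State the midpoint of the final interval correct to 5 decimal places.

2.30250

f(1.210000) = -28.156411, f(2.730000) = 25.245718 (opposite signs)
step 1: m = 1.970000, f(m) = -15.238615 < 0 → root in [1.970000, 2.730000]
step 2: m = 2.350000, f(m) = 0.198006 > 0 → root in [1.970000, 2.350000]
step 3: m = 2.160000, f(m) = -8.532177 < 0 → root in [2.160000, 2.350000]
step 4: m = 2.255000, f(m) = -4.442521 < 0 → root in [2.255000, 2.350000]
Midpoint of [2.255000, 2.350000] = 2.302500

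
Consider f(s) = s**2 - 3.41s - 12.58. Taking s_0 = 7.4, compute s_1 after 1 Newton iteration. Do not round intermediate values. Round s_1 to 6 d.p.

f'(s) = 2s - 3.41
s_0 = 7.400000: f = 16.946000, f' = 11.390000 → s_1 = 7.400000 - (16.946000)/(11.390000) = 5.912204

5.912204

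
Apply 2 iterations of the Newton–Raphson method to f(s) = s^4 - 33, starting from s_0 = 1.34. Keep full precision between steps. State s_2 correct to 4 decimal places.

Newton update: s ← s − f(s)/f'(s).
f'(s) = 4s^3
s_0 = 1.340000: f = -29.775821, f' = 9.624416 → s_1 = 1.340000 - (-29.775821)/(9.624416) = 4.433779
s_1 = 4.433779: f = 353.452706, f' = 348.644048 → s_2 = 4.433779 - (353.452706)/(348.644048) = 3.419987

3.4200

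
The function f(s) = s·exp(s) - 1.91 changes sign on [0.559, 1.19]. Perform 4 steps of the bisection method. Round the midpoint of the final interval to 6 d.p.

0.815344

f(0.559000) = -0.932352, f(1.190000) = 2.001627 (opposite signs)
step 1: m = 0.874500, f(m) = 0.186768 > 0 → root in [0.559000, 0.874500]
step 2: m = 0.716750, f(m) = -0.442263 < 0 → root in [0.716750, 0.874500]
step 3: m = 0.795625, f(m) = -0.147034 < 0 → root in [0.795625, 0.874500]
step 4: m = 0.835063, f(m) = 0.014784 > 0 → root in [0.795625, 0.835063]
Midpoint of [0.795625, 0.835063] = 0.815344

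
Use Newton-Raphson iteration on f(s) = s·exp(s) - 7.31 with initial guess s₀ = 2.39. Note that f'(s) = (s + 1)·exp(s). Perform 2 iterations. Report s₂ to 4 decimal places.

1.6154

s_0 = 2.390000: f = 18.773251, f' = 36.996744 → s_1 = 2.390000 - (18.773251)/(36.996744) = 1.882570
s_1 = 1.882570: f = 5.059183, f' = 18.939554 → s_2 = 1.882570 - (5.059183)/(18.939554) = 1.615448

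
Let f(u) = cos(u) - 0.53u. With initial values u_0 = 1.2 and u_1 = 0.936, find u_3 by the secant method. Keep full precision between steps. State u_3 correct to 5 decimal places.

1.00754

f(u_0) = -0.273642, f(u_1) = 0.096934
u_2 = 0.936000 - (0.096934)·(0.936000 - 1.200000)/(0.096934 - (-0.273642)) = 1.005056; f(u_2) = 0.003361
u_3 = 1.005056 - (0.003361)·(1.005056 - 0.936000)/(0.003361 - (0.096934)) = 1.007537; f(u_3) = -0.000049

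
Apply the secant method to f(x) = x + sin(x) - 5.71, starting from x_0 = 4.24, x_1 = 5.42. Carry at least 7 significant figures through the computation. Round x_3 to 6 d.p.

Secant update: x_(k+1) = x_k − f(x_k)·(x_k − x_(k-1))/(f(x_k) − f(x_(k-1))).
f(x_0) = -2.360484, f(x_1) = -1.049917
x_2 = 5.420000 - (-1.049917)·(5.420000 - 4.240000)/(-1.049917 - (-2.360484)) = 6.365318; f(x_2) = 0.737358
x_3 = 6.365318 - (0.737358)·(6.365318 - 5.420000)/(0.737358 - (-1.049917)) = 5.975318; f(x_3) = -0.037710

5.975318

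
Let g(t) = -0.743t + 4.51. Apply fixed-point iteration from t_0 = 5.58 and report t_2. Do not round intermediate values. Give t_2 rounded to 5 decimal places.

4.23950

t_1 = g(5.580000) = 0.364060
t_2 = g(0.364060) = 4.239503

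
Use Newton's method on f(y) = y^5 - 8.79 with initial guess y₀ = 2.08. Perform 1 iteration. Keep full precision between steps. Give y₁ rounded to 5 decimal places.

1.75792

Newton update: y ← y − f(y)/f'(y).
f'(y) = 5y⁴
y_0 = 2.080000: f = 30.142893, f' = 93.588685 → y_1 = 2.080000 - (30.142893)/(93.588685) = 1.757922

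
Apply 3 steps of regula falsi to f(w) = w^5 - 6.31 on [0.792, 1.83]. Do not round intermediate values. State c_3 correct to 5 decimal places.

1.37317

f(0.792000) = -5.998380, f(1.830000) = 14.213690
step 1: c = 1.100050, f(c) = -4.699128 < 0 → new bracket [1.100050, 1.830000]
step 2: c = 1.281415, f(c) = -2.854994 < 0 → new bracket [1.281415, 1.830000]
step 3: c = 1.373174, f(c) = -1.427662 < 0 → new bracket [1.373174, 1.830000]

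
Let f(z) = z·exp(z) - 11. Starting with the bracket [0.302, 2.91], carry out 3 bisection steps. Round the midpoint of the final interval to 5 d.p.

f(0.302000) = -10.591527, f(2.910000) = 42.418284 (opposite signs)
step 1: m = 1.606000, f(m) = -2.997559 < 0 → root in [1.606000, 2.910000]
step 2: m = 2.258000, f(m) = 10.595381 > 0 → root in [1.606000, 2.258000]
step 3: m = 1.932000, f(m) = 2.337181 > 0 → root in [1.606000, 1.932000]
Midpoint of [1.606000, 1.932000] = 1.769000

1.76900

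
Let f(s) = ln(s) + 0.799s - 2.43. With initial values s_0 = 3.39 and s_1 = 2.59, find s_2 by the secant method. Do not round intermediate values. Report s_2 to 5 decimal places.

Secant update: s_(k+1) = s_k − f(s_k)·(s_k − s_(k-1))/(f(s_k) − f(s_(k-1))).
f(s_0) = 1.499440, f(s_1) = 0.591068
s_2 = 2.590000 - (0.591068)·(2.590000 - 3.390000)/(0.591068 - (1.499440)) = 2.069449; f(s_2) = -0.049228

2.06945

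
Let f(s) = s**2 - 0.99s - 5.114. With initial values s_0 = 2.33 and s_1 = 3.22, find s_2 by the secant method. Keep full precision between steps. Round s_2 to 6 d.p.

2.766798

f(s_0) = -1.991800, f(s_1) = 2.066600
s_2 = 3.220000 - (2.066600)·(3.220000 - 2.330000)/(2.066600 - (-1.991800)) = 2.766798; f(s_2) = -0.197958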